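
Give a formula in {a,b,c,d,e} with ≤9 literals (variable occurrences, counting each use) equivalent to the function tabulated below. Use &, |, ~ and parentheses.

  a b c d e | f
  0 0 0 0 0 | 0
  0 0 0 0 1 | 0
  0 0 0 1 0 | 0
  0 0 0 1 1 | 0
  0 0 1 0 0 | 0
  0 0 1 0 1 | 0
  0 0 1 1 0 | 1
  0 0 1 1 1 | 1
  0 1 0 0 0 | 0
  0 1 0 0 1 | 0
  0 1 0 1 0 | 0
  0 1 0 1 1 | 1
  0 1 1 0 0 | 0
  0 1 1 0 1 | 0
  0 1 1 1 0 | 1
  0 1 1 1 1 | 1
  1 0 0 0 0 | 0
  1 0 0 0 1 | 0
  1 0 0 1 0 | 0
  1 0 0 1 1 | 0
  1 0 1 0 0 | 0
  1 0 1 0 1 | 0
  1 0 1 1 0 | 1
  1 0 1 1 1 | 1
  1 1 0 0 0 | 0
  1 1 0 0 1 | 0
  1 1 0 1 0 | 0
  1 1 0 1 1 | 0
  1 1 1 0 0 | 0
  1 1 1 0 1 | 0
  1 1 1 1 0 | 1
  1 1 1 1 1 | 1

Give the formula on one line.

  ~e = 10101010101010101010101010101010
  ~a = 11111111111111110000000000000000
  (~a & b) = 00000000111111110000000000000000
  (~e | (~a & b)) = 10101010111111111010101010101010
  (e & d) = 00010001000100010001000100010001
  ((~e | (~a & b)) & (e & d)) = 00000000000100010000000000000000
  (c & d) = 00000011000000110000001100000011
  (((~e | (~a & b)) & (e & d)) | (c & d)) = 00000011000100110000001100000011

(((~e | (~a & b)) & (e & d)) | (c & d))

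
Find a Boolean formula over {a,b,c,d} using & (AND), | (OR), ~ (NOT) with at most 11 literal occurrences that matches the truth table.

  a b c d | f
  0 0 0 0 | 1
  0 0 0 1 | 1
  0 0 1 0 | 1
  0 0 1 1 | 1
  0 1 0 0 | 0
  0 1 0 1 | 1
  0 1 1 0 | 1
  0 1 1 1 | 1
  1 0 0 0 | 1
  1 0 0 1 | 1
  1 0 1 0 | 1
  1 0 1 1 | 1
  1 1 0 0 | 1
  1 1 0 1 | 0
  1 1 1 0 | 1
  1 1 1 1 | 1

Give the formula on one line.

((b & (c | ((b & d) & ~a))) | (~b | (~d & a)))

  (b & d) = 0000010100000101
  ~a = 1111111100000000
  ((b & d) & ~a) = 0000010100000000
  (c | ((b & d) & ~a)) = 0011011100110011
  (b & (c | ((b & d) & ~a))) = 0000011100000011
  ~b = 1111000011110000
  ~d = 1010101010101010
  (~d & a) = 0000000010101010
  (~b | (~d & a)) = 1111000011111010
  ((b & (c | ((b & d) & ~a))) | (~b | (~d & a))) = 1111011111111011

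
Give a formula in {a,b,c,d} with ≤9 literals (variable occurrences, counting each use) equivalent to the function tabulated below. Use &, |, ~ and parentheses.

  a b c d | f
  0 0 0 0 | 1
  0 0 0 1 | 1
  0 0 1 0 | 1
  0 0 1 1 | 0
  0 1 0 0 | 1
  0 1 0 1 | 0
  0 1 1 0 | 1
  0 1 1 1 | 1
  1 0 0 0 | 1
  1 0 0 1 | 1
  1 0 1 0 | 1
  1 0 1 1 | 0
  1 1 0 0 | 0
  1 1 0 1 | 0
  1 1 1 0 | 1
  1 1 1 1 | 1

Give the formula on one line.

  ~d = 1010101010101010
  ~a = 1111111100000000
  (~d & ~a) = 1010101000000000
  (b & (~d & ~a)) = 0000101000000000
  ~c = 1100110011001100
  ((b & (~d & ~a)) & ~c) = 0000100000000000
  ~b = 1111000011110000
  (~b & ~c) = 1100000011000000
  (b | ~d) = 1010111110101111
  ((b | ~d) & c) = 0010001100100011
  ((~b & ~c) | ((b | ~d) & c)) = 1110001111100011
  (((b & (~d & ~a)) & ~c) | ((~b & ~c) | ((b | ~d) & c))) = 1110101111100011

(((b & (~d & ~a)) & ~c) | ((~b & ~c) | ((b | ~d) & c)))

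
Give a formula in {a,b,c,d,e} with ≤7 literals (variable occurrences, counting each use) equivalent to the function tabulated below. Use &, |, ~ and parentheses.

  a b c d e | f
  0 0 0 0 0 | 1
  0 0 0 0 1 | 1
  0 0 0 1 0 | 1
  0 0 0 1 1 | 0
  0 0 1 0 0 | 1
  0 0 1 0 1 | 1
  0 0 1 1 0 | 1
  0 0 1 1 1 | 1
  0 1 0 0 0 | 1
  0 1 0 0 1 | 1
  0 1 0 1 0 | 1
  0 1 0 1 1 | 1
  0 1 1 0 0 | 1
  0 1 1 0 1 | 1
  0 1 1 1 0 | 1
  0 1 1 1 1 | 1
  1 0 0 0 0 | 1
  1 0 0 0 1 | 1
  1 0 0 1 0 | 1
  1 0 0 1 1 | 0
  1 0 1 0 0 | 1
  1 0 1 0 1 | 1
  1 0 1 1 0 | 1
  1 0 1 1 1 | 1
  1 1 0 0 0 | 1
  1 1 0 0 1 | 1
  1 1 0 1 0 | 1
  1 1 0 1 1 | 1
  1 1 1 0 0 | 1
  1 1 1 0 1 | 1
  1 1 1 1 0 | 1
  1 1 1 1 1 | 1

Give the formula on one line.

(~e | (~d | (b | c)))

  ~e = 10101010101010101010101010101010
  ~d = 11001100110011001100110011001100
  (b | c) = 00001111111111110000111111111111
  (~d | (b | c)) = 11001111111111111100111111111111
  (~e | (~d | (b | c))) = 11101111111111111110111111111111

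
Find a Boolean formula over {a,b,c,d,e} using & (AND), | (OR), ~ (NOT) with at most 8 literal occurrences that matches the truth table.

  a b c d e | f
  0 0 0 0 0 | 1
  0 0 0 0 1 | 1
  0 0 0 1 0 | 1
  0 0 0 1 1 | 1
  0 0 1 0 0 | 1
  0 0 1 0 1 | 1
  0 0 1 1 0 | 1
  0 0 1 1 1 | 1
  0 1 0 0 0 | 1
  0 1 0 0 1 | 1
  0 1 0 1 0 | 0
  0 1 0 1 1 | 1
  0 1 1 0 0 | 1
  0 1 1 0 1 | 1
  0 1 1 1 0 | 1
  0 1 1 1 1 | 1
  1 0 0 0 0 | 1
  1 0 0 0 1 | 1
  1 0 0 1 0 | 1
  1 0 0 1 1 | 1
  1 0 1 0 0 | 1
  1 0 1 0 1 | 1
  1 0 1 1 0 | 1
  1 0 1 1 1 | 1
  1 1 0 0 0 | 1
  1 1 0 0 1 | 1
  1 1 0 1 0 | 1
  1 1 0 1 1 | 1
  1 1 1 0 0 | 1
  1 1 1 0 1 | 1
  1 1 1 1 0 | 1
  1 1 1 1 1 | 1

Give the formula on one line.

  (e | c) = 01011111010111110101111101011111
  ~c = 11110000111100001111000011110000
  (a & ~c) = 00000000000000001111000011110000
  ((a & ~c) & b) = 00000000000000000000000011110000
  ((e | c) | ((a & ~c) & b)) = 01011111010111110101111111111111
  ~b = 11111111000000001111111100000000
  (((e | c) | ((a & ~c) & b)) | ~b) = 11111111010111111111111111111111
  ~d = 11001100110011001100110011001100
  (~d | a) = 11001100110011001111111111111111
  ((((e | c) | ((a & ~c) & b)) | ~b) | (~d | a)) = 11111111110111111111111111111111

((((e | c) | ((a & ~c) & b)) | ~b) | (~d | a))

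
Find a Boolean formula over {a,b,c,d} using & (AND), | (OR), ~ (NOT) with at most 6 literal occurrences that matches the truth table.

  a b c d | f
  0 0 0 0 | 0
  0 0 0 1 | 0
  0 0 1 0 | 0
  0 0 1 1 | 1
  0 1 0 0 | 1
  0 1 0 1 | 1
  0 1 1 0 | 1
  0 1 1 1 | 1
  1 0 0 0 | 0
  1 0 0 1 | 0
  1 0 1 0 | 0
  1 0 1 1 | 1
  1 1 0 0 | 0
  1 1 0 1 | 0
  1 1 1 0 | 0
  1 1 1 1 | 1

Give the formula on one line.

  (d & c) = 0001000100010001
  ~a = 1111111100000000
  (~a & b) = 0000111100000000
  ((d & c) | (~a & b)) = 0001111100010001

((d & c) | (~a & b))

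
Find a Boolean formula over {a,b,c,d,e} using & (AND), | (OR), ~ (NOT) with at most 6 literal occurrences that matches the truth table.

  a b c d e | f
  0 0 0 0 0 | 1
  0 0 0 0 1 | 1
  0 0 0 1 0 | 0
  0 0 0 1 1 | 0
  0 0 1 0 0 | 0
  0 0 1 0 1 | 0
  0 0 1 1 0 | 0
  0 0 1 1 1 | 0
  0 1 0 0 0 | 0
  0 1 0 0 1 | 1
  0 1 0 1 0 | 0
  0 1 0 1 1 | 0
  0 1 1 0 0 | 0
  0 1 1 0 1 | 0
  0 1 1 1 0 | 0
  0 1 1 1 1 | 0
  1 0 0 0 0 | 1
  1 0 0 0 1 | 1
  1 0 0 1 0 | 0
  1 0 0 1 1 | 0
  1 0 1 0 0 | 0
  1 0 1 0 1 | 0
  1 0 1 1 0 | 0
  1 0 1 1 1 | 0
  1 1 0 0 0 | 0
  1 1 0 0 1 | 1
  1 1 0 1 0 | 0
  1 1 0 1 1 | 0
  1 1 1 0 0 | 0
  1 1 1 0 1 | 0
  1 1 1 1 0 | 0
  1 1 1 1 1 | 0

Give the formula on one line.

  ~b = 11111111000000001111111100000000
  (e | ~b) = 11111111010101011111111101010101
  ~d = 11001100110011001100110011001100
  ~c = 11110000111100001111000011110000
  (~d & ~c) = 11000000110000001100000011000000
  ((e | ~b) & (~d & ~c)) = 11000000010000001100000001000000

((e | ~b) & (~d & ~c))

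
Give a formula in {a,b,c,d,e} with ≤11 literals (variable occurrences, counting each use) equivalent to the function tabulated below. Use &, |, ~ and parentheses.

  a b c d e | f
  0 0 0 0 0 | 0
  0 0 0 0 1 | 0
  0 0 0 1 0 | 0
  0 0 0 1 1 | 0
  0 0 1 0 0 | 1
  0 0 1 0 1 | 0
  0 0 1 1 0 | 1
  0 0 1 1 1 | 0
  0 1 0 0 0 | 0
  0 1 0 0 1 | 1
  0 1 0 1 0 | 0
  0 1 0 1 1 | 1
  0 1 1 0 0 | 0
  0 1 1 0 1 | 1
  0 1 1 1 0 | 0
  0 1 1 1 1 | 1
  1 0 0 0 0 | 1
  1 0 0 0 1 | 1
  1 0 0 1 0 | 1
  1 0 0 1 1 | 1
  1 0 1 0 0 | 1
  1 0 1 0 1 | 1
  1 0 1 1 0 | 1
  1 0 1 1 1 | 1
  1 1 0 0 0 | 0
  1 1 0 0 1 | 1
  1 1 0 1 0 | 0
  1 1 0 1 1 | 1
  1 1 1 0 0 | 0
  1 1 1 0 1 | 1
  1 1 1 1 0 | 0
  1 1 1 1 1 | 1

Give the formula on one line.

(((a | b) | (c & ~e)) & (e | ((~b & a) | (~a & ~b))))

  (a | b) = 00000000111111111111111111111111
  ~e = 10101010101010101010101010101010
  (c & ~e) = 00001010000010100000101000001010
  ((a | b) | (c & ~e)) = 00001010111111111111111111111111
  ~b = 11111111000000001111111100000000
  (~b & a) = 00000000000000001111111100000000
  ~a = 11111111111111110000000000000000
  (~a & ~b) = 11111111000000000000000000000000
  ((~b & a) | (~a & ~b)) = 11111111000000001111111100000000
  (e | ((~b & a) | (~a & ~b))) = 11111111010101011111111101010101
  (((a | b) | (c & ~e)) & (e | ((~b & a) | (~a & ~b)))) = 00001010010101011111111101010101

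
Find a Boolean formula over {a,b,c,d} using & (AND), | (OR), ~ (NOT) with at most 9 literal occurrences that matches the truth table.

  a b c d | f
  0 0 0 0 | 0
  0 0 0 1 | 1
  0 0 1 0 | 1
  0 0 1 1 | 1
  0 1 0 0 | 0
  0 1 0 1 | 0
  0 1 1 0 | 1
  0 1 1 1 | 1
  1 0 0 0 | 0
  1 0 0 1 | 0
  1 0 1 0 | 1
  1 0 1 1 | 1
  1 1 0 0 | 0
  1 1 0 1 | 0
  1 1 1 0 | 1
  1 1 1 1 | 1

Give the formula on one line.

((d & ((a | (~b & ~c)) & ~a)) | c)

  ~b = 1111000011110000
  ~c = 1100110011001100
  (~b & ~c) = 1100000011000000
  (a | (~b & ~c)) = 1100000011111111
  ~a = 1111111100000000
  ((a | (~b & ~c)) & ~a) = 1100000000000000
  (d & ((a | (~b & ~c)) & ~a)) = 0100000000000000
  ((d & ((a | (~b & ~c)) & ~a)) | c) = 0111001100110011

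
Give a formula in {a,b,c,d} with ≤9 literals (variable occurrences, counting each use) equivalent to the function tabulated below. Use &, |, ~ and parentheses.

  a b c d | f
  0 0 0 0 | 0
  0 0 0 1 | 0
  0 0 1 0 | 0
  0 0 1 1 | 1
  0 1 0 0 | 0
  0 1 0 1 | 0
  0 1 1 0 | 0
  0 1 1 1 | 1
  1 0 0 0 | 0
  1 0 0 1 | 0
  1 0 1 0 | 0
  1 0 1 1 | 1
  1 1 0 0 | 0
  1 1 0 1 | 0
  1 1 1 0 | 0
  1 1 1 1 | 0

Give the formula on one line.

(((a & (c & ~d)) | (~b | ~a)) & (d & c))

  ~d = 1010101010101010
  (c & ~d) = 0010001000100010
  (a & (c & ~d)) = 0000000000100010
  ~b = 1111000011110000
  ~a = 1111111100000000
  (~b | ~a) = 1111111111110000
  ((a & (c & ~d)) | (~b | ~a)) = 1111111111110010
  (d & c) = 0001000100010001
  (((a & (c & ~d)) | (~b | ~a)) & (d & c)) = 0001000100010000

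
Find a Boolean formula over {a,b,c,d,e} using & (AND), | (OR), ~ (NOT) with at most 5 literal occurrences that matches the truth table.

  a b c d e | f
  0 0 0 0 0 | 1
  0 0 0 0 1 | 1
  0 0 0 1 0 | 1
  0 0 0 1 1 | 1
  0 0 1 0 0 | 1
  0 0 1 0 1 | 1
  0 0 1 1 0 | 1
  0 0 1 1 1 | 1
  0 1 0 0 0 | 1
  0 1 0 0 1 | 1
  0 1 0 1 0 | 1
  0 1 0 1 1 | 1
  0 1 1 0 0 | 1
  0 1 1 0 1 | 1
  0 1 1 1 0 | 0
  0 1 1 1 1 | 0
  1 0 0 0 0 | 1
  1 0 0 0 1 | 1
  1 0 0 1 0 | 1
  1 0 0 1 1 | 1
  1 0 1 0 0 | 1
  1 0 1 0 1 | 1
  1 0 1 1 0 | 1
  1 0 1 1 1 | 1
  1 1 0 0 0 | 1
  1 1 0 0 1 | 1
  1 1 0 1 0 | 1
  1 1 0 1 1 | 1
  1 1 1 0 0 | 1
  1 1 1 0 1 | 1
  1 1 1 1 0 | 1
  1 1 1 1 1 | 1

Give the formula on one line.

  ~b = 11111111000000001111111100000000
  ~d = 11001100110011001100110011001100
  (~b | ~d) = 11111111110011001111111111001100
  (a | (~b | ~d)) = 11111111110011001111111111111111
  ~c = 11110000111100001111000011110000
  ((a | (~b | ~d)) | ~c) = 11111111111111001111111111111111

((a | (~b | ~d)) | ~c)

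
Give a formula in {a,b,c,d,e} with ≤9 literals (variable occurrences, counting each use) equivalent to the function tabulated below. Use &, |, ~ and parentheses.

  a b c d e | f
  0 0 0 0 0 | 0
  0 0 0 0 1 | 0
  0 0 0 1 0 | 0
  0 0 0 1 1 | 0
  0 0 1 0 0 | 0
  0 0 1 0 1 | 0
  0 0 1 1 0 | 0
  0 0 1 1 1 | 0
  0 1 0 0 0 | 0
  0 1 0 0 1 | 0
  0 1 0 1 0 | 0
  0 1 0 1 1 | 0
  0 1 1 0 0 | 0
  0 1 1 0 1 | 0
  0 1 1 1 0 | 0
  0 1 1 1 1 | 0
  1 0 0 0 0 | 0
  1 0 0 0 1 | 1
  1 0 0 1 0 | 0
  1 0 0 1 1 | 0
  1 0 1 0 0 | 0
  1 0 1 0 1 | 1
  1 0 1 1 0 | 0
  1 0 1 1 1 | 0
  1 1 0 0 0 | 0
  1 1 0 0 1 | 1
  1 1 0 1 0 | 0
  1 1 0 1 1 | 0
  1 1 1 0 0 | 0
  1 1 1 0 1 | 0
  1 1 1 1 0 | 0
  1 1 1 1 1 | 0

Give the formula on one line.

  ~d = 11001100110011001100110011001100
  ~e = 10101010101010101010101010101010
  (d & ~e) = 00100010001000100010001000100010
  (~d | (d & ~e)) = 11101110111011101110111011101110
  (e & (~d | (d & ~e))) = 01000100010001000100010001000100
  ~c = 11110000111100001111000011110000
  ~b = 11111111000000001111111100000000
  (~c | ~b) = 11111111111100001111111111110000
  (a & (~c | ~b)) = 00000000000000001111111111110000
  ((e & (~d | (d & ~e))) & (a & (~c | ~b))) = 00000000000000000100010001000000

((e & (~d | (d & ~e))) & (a & (~c | ~b)))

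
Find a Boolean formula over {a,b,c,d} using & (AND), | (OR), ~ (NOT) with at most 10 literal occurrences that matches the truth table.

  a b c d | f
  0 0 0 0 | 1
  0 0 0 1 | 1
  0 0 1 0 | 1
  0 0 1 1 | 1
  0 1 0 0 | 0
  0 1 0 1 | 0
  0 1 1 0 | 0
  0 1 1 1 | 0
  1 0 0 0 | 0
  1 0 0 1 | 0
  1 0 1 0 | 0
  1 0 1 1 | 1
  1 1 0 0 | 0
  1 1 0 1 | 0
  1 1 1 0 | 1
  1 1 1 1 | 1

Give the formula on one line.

  ~d = 1010101010101010
  ~b = 1111000011110000
  (~d | ~b) = 1111101011111010
  (d & c) = 0001000100010001
  ((~d | ~b) & (d & c)) = 0001000000010000
  ~a = 1111111100000000
  (~a & ~b) = 1111000000000000
  (((~d | ~b) & (d & c)) | (~a & ~b)) = 1111000000010000
  (c & b) = 0000001100000011
  (a & (c & b)) = 0000000000000011
  ((((~d | ~b) & (d & c)) | (~a & ~b)) | (a & (c & b))) = 1111000000010011

((((~d | ~b) & (d & c)) | (~a & ~b)) | (a & (c & b)))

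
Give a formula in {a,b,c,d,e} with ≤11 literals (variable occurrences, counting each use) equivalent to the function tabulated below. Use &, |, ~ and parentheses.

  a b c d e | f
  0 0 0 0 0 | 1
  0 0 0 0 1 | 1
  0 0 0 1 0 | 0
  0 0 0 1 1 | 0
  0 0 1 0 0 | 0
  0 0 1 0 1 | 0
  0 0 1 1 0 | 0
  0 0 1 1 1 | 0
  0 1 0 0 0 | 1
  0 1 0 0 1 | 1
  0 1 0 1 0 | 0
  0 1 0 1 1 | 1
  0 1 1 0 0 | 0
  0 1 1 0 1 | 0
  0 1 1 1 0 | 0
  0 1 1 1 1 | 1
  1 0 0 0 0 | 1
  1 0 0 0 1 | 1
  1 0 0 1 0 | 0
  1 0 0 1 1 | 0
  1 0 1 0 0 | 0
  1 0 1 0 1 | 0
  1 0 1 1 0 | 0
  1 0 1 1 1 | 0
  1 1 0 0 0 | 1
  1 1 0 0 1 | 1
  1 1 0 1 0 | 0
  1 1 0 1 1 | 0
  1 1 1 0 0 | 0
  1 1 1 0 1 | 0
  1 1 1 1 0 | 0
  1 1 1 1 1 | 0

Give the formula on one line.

  ~c = 11110000111100001111000011110000
  ~d = 11001100110011001100110011001100
  (~c & ~d) = 11000000110000001100000011000000
  ~a = 11111111111111110000000000000000
  (e & ~a) = 01010101010101010000000000000000
  ((e & ~a) & b) = 00000000010101010000000000000000
  (d & a) = 00000000000000000011001100110011
  ((d & a) | b) = 00000000111111110011001111111111
  (d & ((d & a) | b)) = 00000000001100110011001100110011
  (((e & ~a) & b) & (d & ((d & a) | b))) = 00000000000100010000000000000000
  ((~c & ~d) | (((e & ~a) & b) & (d & ((d & a) | b)))) = 11000000110100011100000011000000

((~c & ~d) | (((e & ~a) & b) & (d & ((d & a) | b))))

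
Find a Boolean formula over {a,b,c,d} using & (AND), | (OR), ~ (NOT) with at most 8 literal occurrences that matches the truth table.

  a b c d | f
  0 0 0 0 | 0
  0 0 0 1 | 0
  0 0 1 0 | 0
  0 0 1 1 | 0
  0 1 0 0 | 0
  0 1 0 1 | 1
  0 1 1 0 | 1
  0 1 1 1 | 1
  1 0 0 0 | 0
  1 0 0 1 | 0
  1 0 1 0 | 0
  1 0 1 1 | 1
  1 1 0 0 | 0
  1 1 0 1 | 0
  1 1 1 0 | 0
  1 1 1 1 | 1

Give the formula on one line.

  (c & d) = 0001000100010001
  ~a = 1111111100000000
  ((c & d) | ~a) = 1111111100010001
  (b | a) = 0000111111111111
  (d | c) = 0111011101110111
  ((b | a) & (d | c)) = 0000011101110111
  (((c & d) | ~a) & ((b | a) & (d | c))) = 0000011100010001

(((c & d) | ~a) & ((b | a) & (d | c)))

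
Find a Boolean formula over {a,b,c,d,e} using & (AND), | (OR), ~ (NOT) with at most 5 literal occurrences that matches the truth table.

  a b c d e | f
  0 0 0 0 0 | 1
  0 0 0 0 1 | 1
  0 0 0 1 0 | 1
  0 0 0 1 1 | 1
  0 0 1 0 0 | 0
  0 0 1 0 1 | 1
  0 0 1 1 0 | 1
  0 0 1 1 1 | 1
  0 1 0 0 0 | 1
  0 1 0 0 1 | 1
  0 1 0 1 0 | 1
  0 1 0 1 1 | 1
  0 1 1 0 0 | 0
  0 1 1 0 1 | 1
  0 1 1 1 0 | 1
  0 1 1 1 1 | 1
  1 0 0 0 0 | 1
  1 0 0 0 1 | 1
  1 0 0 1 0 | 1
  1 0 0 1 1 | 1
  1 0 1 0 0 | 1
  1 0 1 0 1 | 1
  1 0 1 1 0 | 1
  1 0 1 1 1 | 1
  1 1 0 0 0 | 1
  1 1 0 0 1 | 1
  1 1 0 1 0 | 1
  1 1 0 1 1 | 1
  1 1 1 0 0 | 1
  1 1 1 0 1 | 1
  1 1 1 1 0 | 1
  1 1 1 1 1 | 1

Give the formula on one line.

((~c | (a | d)) | e)

  ~c = 11110000111100001111000011110000
  (a | d) = 00110011001100111111111111111111
  (~c | (a | d)) = 11110011111100111111111111111111
  ((~c | (a | d)) | e) = 11110111111101111111111111111111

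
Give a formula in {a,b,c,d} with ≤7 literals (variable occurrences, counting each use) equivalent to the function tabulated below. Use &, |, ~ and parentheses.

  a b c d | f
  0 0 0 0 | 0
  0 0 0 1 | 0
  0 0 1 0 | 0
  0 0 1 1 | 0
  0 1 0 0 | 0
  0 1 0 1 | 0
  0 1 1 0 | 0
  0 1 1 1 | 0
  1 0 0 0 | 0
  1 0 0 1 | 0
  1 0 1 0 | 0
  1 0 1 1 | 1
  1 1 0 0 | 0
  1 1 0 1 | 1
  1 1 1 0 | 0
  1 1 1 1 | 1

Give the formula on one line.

((((b & a) & d) | (a & c)) & d)

  (b & a) = 0000000000001111
  ((b & a) & d) = 0000000000000101
  (a & c) = 0000000000110011
  (((b & a) & d) | (a & c)) = 0000000000110111
  ((((b & a) & d) | (a & c)) & d) = 0000000000010101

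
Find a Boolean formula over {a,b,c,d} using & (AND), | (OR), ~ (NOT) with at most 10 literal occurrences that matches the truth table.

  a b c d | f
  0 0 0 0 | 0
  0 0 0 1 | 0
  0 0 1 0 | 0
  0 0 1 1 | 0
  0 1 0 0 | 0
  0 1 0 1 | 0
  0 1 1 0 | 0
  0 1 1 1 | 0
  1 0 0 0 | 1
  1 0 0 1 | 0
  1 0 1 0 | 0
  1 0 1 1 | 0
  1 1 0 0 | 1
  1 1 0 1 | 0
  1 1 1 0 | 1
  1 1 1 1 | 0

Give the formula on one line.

  (a | d) = 0101010111111111
  ~c = 1100110011001100
  (c & b) = 0000001100000011
  ((c & b) & a) = 0000000000000011
  (~c | ((c & b) & a)) = 1100110011001111
  ((a | d) & (~c | ((c & b) & a))) = 0100010011001111
  ~d = 1010101010101010
  (((a | d) & (~c | ((c & b) & a))) & ~d) = 0000000010001010

(((a | d) & (~c | ((c & b) & a))) & ~d)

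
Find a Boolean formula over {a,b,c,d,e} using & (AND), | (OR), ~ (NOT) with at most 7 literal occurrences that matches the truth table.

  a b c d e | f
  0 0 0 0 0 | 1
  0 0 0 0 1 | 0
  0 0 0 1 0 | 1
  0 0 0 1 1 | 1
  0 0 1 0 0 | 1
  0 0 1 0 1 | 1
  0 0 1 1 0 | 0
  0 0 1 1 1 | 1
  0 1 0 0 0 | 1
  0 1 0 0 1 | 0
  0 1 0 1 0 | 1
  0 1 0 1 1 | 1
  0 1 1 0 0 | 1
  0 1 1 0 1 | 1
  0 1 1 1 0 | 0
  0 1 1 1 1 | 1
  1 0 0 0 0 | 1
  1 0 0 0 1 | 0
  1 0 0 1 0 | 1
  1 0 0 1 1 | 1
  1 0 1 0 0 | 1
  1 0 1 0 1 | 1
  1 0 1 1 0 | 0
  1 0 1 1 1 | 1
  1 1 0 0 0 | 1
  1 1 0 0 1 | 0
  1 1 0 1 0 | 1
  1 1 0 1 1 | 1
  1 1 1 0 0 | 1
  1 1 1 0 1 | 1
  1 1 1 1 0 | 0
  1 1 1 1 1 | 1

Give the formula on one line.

  ~e = 10101010101010101010101010101010
  (c | ~e) = 10101111101011111010111110101111
  ((c | ~e) | d) = 10111111101111111011111110111111
  ~c = 11110000111100001111000011110000
  (~e & ~c) = 10100000101000001010000010100000
  ~d = 11001100110011001100110011001100
  (e | ~d) = 11011101110111011101110111011101
  ((~e & ~c) | (e | ~d)) = 11111101111111011111110111111101
  (((c | ~e) | d) & ((~e & ~c) | (e | ~d))) = 10111101101111011011110110111101

(((c | ~e) | d) & ((~e & ~c) | (e | ~d)))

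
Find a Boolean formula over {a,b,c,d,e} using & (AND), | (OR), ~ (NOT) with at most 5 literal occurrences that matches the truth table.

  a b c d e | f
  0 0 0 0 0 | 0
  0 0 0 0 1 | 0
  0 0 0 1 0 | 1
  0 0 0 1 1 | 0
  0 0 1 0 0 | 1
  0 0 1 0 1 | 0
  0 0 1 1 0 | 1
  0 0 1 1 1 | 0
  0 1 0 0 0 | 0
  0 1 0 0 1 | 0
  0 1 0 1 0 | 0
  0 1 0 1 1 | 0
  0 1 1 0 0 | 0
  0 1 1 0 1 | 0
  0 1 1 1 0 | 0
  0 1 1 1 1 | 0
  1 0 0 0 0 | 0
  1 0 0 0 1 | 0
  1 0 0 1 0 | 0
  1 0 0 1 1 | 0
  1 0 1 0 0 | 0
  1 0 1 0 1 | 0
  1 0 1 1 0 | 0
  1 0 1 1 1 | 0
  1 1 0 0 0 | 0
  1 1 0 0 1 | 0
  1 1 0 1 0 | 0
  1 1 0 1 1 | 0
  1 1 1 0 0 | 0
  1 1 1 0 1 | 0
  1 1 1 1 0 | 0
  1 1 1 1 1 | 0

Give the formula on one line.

  ~a = 11111111111111110000000000000000
  (d | c) = 00111111001111110011111100111111
  ~b = 11111111000000001111111100000000
  ((d | c) & ~b) = 00111111000000000011111100000000
  (~a & ((d | c) & ~b)) = 00111111000000000000000000000000
  ~e = 10101010101010101010101010101010
  ((~a & ((d | c) & ~b)) & ~e) = 00101010000000000000000000000000

((~a & ((d | c) & ~b)) & ~e)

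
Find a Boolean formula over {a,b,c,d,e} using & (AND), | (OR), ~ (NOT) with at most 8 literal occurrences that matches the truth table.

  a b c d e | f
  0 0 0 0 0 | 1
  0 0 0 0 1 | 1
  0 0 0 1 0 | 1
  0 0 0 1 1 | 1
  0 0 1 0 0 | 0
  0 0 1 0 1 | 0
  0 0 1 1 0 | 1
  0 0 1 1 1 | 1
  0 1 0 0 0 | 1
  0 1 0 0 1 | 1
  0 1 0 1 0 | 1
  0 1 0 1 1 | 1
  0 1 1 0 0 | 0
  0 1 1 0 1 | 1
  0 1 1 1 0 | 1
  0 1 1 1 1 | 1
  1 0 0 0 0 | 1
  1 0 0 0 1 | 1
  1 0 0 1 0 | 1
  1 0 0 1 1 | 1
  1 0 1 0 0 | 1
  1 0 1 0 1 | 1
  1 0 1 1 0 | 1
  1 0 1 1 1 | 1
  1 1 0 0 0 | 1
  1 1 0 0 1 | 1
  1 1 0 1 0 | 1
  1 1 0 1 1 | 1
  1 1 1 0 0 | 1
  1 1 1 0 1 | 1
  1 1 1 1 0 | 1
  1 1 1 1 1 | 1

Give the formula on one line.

((d | (~c | a)) | (e & b))

  ~c = 11110000111100001111000011110000
  (~c | a) = 11110000111100001111111111111111
  (d | (~c | a)) = 11110011111100111111111111111111
  (e & b) = 00000000010101010000000001010101
  ((d | (~c | a)) | (e & b)) = 11110011111101111111111111111111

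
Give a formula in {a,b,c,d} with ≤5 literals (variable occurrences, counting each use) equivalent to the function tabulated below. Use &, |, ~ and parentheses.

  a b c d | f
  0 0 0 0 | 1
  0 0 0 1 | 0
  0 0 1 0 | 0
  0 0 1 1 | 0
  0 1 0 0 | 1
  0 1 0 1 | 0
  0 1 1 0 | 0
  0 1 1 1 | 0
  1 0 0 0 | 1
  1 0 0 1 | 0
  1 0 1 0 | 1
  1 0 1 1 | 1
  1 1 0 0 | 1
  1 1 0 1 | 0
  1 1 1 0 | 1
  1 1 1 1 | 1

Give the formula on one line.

((c | ~d) & (a | (~c & ~d)))

  ~d = 1010101010101010
  (c | ~d) = 1011101110111011
  ~c = 1100110011001100
  (~c & ~d) = 1000100010001000
  (a | (~c & ~d)) = 1000100011111111
  ((c | ~d) & (a | (~c & ~d))) = 1000100010111011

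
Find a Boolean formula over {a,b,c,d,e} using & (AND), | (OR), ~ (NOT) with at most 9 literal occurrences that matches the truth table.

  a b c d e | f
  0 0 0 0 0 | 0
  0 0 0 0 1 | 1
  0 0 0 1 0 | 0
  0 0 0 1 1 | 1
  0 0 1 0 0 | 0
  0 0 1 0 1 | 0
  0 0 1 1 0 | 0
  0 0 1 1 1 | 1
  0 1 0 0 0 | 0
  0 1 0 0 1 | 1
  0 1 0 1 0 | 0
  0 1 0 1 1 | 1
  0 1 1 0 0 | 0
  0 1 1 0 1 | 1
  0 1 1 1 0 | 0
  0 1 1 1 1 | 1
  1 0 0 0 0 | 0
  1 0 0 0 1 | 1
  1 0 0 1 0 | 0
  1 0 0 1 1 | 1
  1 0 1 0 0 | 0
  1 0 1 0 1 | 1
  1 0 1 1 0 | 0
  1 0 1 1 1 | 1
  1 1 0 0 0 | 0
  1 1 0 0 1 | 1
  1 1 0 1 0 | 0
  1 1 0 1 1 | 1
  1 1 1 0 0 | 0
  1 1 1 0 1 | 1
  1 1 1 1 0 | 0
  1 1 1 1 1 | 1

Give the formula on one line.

  ~c = 11110000111100001111000011110000
  (d | b) = 00110011111111110011001111111111
  (~c | (d | b)) = 11110011111111111111001111111111
  ~a = 11111111111111110000000000000000
  ~e = 10101010101010101010101010101010
  (~a & ~e) = 10101010101010100000000000000000
  ~d = 11001100110011001100110011001100
  ((~a & ~e) | ~d) = 11101110111011101100110011001100
  (a & ((~a & ~e) | ~d)) = 00000000000000001100110011001100
  ((~c | (d | b)) | (a & ((~a & ~e) | ~d))) = 11110011111111111111111111111111
  (e & ((~c | (d | b)) | (a & ((~a & ~e) | ~d)))) = 01010001010101010101010101010101

(e & ((~c | (d | b)) | (a & ((~a & ~e) | ~d))))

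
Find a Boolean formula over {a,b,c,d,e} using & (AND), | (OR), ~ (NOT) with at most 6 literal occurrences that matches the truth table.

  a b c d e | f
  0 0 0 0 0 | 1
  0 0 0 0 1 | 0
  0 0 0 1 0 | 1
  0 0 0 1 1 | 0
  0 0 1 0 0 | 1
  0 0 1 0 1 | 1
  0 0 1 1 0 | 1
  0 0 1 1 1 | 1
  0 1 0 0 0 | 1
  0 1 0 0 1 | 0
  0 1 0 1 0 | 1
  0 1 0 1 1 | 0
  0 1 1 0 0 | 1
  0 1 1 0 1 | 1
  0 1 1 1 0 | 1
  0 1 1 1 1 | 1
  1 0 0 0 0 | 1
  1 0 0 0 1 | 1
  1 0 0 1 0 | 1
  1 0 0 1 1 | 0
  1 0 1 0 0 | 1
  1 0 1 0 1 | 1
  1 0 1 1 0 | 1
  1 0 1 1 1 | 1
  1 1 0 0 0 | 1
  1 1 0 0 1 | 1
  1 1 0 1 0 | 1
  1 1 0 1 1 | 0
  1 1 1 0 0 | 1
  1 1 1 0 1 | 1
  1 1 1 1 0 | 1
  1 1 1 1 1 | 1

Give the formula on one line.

  ~e = 10101010101010101010101010101010
  (c | ~e) = 10101111101011111010111110101111
  ~a = 11111111111111110000000000000000
  ~d = 11001100110011001100110011001100
  (~a | ~d) = 11111111111111111100110011001100
  (a & (~a | ~d)) = 00000000000000001100110011001100
  ((c | ~e) | (a & (~a | ~d))) = 10101111101011111110111111101111

((c | ~e) | (a & (~a | ~d)))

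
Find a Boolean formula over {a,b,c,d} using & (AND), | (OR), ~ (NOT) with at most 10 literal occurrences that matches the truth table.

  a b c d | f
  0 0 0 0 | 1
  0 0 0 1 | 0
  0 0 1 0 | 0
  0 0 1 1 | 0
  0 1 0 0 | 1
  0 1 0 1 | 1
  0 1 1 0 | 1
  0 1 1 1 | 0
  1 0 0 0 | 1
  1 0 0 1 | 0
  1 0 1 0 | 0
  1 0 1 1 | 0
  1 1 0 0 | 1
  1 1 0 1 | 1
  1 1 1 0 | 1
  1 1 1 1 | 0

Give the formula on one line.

((~c & b) | ((~c | b) & (~d | ((~b & (c & d)) & a))))

  ~c = 1100110011001100
  (~c & b) = 0000110000001100
  (~c | b) = 1100111111001111
  ~d = 1010101010101010
  ~b = 1111000011110000
  (c & d) = 0001000100010001
  (~b & (c & d)) = 0001000000010000
  ((~b & (c & d)) & a) = 0000000000010000
  (~d | ((~b & (c & d)) & a)) = 1010101010111010
  ((~c | b) & (~d | ((~b & (c & d)) & a))) = 1000101010001010
  ((~c & b) | ((~c | b) & (~d | ((~b & (c & d)) & a)))) = 1000111010001110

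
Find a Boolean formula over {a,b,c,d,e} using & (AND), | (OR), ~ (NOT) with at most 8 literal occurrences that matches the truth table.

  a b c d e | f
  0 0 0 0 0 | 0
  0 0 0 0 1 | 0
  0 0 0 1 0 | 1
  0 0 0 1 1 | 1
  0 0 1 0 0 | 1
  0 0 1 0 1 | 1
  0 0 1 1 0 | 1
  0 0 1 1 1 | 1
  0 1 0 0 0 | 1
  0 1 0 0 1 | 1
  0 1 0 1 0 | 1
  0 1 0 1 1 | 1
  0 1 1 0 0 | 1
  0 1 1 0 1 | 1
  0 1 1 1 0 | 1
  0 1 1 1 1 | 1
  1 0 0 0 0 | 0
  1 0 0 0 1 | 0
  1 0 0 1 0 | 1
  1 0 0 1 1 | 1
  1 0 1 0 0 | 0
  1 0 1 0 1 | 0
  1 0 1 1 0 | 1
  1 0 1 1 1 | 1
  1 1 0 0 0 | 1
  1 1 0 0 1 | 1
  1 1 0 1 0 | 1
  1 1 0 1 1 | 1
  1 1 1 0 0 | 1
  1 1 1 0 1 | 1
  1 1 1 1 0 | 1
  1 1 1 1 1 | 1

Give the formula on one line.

  ~e = 10101010101010101010101010101010
  (~e & c) = 00001010000010100000101000001010
  (d | (~e & c)) = 00111011001110110011101100111011
  ((d | (~e & c)) | c) = 00111111001111110011111100111111
  ~a = 11111111111111110000000000000000
  (~a | d) = 11111111111111110011001100110011
  (((d | (~e & c)) | c) & (~a | d)) = 00111111001111110011001100110011
  ((((d | (~e & c)) | c) & (~a | d)) | b) = 00111111111111110011001111111111

((((d | (~e & c)) | c) & (~a | d)) | b)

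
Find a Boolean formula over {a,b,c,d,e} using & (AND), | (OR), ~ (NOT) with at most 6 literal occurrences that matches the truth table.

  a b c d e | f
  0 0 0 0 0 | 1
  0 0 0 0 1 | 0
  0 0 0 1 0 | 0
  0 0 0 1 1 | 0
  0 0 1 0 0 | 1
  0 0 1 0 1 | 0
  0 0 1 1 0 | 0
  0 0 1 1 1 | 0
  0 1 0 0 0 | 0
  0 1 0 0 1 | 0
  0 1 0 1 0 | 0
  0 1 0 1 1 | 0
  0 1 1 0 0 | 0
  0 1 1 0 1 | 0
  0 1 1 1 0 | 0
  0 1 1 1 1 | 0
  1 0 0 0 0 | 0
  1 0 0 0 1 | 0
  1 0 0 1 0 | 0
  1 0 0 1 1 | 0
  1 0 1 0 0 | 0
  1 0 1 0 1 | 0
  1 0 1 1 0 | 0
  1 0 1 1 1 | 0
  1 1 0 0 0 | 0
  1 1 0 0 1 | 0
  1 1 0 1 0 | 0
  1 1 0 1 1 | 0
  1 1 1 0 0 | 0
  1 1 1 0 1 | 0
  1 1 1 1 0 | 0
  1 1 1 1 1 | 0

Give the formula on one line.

  ~b = 11111111000000001111111100000000
  ~d = 11001100110011001100110011001100
  (~b & ~d) = 11001100000000001100110000000000
  ~e = 10101010101010101010101010101010
  ~a = 11111111111111110000000000000000
  (~e & ~a) = 10101010101010100000000000000000
  ((~b & ~d) & (~e & ~a)) = 10001000000000000000000000000000

((~b & ~d) & (~e & ~a))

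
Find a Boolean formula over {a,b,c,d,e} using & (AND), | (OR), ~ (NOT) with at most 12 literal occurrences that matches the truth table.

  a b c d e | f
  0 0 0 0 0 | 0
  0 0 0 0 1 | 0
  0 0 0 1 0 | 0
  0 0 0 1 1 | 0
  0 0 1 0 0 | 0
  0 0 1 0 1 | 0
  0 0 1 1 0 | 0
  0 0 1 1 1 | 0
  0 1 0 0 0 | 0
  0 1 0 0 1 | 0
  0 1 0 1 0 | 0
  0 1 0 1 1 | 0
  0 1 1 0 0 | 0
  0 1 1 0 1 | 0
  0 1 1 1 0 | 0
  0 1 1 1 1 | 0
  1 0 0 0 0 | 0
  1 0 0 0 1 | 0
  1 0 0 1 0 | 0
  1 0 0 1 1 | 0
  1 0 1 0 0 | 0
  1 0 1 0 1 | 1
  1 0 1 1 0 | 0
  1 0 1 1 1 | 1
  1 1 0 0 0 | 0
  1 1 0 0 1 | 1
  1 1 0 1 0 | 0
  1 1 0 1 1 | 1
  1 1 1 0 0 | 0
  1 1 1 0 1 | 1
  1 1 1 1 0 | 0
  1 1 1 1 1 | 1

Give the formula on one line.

  ~a = 11111111111111110000000000000000
  (e | ~a) = 11111111111111110101010101010101
  (a & (e | ~a)) = 00000000000000000101010101010101
  ~d = 11001100110011001100110011001100
  (~d & ~a) = 11001100110011000000000000000000
  ((~d & ~a) | b) = 11001100111111110000000011111111
  (c & a) = 00000000000000000000111100001111
  (b | (c & a)) = 00000000111111110000111111111111
  (((~d & ~a) | b) | (b | (c & a))) = 11001100111111110000111111111111
  ((a & (e | ~a)) & (((~d & ~a) | b) | (b | (c & a)))) = 00000000000000000000010101010101

((a & (e | ~a)) & (((~d & ~a) | b) | (b | (c & a))))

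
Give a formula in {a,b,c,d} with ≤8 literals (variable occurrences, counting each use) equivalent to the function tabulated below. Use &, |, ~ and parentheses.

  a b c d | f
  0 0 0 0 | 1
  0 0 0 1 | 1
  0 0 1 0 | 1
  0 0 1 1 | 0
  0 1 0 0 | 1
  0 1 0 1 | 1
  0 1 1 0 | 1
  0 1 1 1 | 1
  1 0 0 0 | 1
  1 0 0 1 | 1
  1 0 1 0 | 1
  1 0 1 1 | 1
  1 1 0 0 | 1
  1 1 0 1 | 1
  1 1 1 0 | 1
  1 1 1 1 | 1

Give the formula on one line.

(((~d | ~c) | (a & b)) | ((a | (d & b)) & d))

  ~d = 1010101010101010
  ~c = 1100110011001100
  (~d | ~c) = 1110111011101110
  (a & b) = 0000000000001111
  ((~d | ~c) | (a & b)) = 1110111011101111
  (d & b) = 0000010100000101
  (a | (d & b)) = 0000010111111111
  ((a | (d & b)) & d) = 0000010101010101
  (((~d | ~c) | (a & b)) | ((a | (d & b)) & d)) = 1110111111111111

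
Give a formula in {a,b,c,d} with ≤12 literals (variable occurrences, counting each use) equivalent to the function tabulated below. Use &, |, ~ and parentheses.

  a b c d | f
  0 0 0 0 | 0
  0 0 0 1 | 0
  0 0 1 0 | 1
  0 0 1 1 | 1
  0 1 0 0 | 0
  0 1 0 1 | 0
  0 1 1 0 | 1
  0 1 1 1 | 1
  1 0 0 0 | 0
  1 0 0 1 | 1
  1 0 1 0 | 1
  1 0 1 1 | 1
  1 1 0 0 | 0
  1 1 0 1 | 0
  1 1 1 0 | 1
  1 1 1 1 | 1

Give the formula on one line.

(c | (((((~d & a) | d) & ~a) | (~b | c)) & (d & a)))

  ~d = 1010101010101010
  (~d & a) = 0000000010101010
  ((~d & a) | d) = 0101010111111111
  ~a = 1111111100000000
  (((~d & a) | d) & ~a) = 0101010100000000
  ~b = 1111000011110000
  (~b | c) = 1111001111110011
  ((((~d & a) | d) & ~a) | (~b | c)) = 1111011111110011
  (d & a) = 0000000001010101
  (((((~d & a) | d) & ~a) | (~b | c)) & (d & a)) = 0000000001010001
  (c | (((((~d & a) | d) & ~a) | (~b | c)) & (d & a))) = 0011001101110011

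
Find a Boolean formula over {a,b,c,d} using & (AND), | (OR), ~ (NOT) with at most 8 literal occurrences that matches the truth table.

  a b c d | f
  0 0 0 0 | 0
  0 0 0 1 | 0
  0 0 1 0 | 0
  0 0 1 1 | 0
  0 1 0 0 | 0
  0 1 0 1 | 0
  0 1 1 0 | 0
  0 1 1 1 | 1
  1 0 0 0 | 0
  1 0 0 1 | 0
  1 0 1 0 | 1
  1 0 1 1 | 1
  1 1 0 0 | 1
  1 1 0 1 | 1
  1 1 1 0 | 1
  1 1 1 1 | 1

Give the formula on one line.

  ~a = 1111111100000000
  ~b = 1111000011110000
  (~a & ~b) = 1111000000000000
  (d & c) = 0001000100010001
  ((~a & ~b) | (d & c)) = 1111000100010001
  (((~a & ~b) | (d & c)) & b) = 0000000100000001
  (b | c) = 0011111100111111
  (a & (b | c)) = 0000000000111111
  ((((~a & ~b) | (d & c)) & b) | (a & (b | c))) = 0000000100111111

((((~a & ~b) | (d & c)) & b) | (a & (b | c)))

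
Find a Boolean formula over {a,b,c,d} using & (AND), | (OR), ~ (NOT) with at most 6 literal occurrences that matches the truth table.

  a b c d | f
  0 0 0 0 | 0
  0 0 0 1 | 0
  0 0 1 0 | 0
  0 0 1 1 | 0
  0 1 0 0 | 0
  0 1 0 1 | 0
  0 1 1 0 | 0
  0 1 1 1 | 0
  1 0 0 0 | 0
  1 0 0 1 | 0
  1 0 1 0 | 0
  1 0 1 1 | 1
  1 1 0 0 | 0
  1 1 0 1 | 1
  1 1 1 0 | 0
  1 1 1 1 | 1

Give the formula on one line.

((a & (c | b)) & d)

  (c | b) = 0011111100111111
  (a & (c | b)) = 0000000000111111
  ((a & (c | b)) & d) = 0000000000010101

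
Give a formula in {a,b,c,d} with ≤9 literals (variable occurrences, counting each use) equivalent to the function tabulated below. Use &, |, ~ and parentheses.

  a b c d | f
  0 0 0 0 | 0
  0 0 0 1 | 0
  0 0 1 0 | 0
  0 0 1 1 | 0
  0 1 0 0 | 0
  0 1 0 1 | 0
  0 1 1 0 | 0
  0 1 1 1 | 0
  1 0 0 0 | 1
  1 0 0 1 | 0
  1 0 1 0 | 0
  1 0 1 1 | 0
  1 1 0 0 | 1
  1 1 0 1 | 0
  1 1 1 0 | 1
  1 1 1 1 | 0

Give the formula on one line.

((a & ~d) & ((d | (~a | (~c | b))) & ~d))

  ~d = 1010101010101010
  (a & ~d) = 0000000010101010
  ~a = 1111111100000000
  ~c = 1100110011001100
  (~c | b) = 1100111111001111
  (~a | (~c | b)) = 1111111111001111
  (d | (~a | (~c | b))) = 1111111111011111
  ((d | (~a | (~c | b))) & ~d) = 1010101010001010
  ((a & ~d) & ((d | (~a | (~c | b))) & ~d)) = 0000000010001010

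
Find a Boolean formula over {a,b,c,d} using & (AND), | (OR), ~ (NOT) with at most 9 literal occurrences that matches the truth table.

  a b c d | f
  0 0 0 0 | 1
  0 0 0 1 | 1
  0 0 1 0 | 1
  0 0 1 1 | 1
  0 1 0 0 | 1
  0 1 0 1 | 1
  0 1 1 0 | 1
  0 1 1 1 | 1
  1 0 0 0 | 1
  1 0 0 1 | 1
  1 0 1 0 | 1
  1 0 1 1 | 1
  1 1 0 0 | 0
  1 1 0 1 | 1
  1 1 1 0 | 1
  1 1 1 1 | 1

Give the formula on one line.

((((d | ~b) & ~d) | ((c & a) & ~b)) | (c | (d | ~a)))

  ~b = 1111000011110000
  (d | ~b) = 1111010111110101
  ~d = 1010101010101010
  ((d | ~b) & ~d) = 1010000010100000
  (c & a) = 0000000000110011
  ((c & a) & ~b) = 0000000000110000
  (((d | ~b) & ~d) | ((c & a) & ~b)) = 1010000010110000
  ~a = 1111111100000000
  (d | ~a) = 1111111101010101
  (c | (d | ~a)) = 1111111101110111
  ((((d | ~b) & ~d) | ((c & a) & ~b)) | (c | (d | ~a))) = 1111111111110111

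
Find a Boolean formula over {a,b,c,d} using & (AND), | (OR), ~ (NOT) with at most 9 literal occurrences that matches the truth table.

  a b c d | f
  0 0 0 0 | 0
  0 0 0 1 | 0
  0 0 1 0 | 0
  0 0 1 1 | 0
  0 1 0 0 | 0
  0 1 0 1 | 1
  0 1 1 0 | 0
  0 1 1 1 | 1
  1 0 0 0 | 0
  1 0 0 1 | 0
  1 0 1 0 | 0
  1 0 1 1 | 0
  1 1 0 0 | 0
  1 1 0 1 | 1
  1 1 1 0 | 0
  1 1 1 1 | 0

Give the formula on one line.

((d & (b | ~d)) & ((~a & b) | ((a & ~c) & (c | b))))

  ~d = 1010101010101010
  (b | ~d) = 1010111110101111
  (d & (b | ~d)) = 0000010100000101
  ~a = 1111111100000000
  (~a & b) = 0000111100000000
  ~c = 1100110011001100
  (a & ~c) = 0000000011001100
  (c | b) = 0011111100111111
  ((a & ~c) & (c | b)) = 0000000000001100
  ((~a & b) | ((a & ~c) & (c | b))) = 0000111100001100
  ((d & (b | ~d)) & ((~a & b) | ((a & ~c) & (c | b)))) = 0000010100000100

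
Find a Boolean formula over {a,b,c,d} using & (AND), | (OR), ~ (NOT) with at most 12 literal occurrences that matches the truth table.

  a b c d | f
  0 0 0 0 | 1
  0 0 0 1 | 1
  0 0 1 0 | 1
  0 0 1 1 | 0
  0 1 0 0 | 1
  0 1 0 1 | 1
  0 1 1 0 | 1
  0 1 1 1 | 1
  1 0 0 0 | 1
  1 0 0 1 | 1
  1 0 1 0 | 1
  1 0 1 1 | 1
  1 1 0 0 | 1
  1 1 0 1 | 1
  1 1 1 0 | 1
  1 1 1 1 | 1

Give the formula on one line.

  (b & c) = 0000001100000011
  (d | b) = 0101111101011111
  ~c = 1100110011001100
  ((d | b) & ~c) = 0100110001001100
  ~d = 1010101010101010
  (a | b) = 0000111111111111
  ~b = 1111000011110000
  ((a | b) & ~b) = 0000000011110000
  (~d | ((a | b) & ~b)) = 1010101011111010
  (((d | b) & ~c) | (~d | ((a | b) & ~b))) = 1110111011111110
  ((b & c) | (((d | b) & ~c) | (~d | ((a | b) & ~b)))) = 1110111111111111

((b & c) | (((d | b) & ~c) | (~d | ((a | b) & ~b))))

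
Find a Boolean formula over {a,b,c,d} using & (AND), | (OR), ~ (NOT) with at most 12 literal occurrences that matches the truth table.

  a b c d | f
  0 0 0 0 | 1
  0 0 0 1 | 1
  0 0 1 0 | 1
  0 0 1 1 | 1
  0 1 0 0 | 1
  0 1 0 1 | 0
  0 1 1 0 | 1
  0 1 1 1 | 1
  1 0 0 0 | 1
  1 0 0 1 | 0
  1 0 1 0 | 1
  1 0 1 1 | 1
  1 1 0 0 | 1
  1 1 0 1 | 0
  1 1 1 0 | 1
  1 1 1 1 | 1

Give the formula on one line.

((c | (~c & (c | ~d))) | ((c | ~a) & (~b | (~d & c))))

  ~c = 1100110011001100
  ~d = 1010101010101010
  (c | ~d) = 1011101110111011
  (~c & (c | ~d)) = 1000100010001000
  (c | (~c & (c | ~d))) = 1011101110111011
  ~a = 1111111100000000
  (c | ~a) = 1111111100110011
  ~b = 1111000011110000
  (~d & c) = 0010001000100010
  (~b | (~d & c)) = 1111001011110010
  ((c | ~a) & (~b | (~d & c))) = 1111001000110010
  ((c | (~c & (c | ~d))) | ((c | ~a) & (~b | (~d & c)))) = 1111101110111011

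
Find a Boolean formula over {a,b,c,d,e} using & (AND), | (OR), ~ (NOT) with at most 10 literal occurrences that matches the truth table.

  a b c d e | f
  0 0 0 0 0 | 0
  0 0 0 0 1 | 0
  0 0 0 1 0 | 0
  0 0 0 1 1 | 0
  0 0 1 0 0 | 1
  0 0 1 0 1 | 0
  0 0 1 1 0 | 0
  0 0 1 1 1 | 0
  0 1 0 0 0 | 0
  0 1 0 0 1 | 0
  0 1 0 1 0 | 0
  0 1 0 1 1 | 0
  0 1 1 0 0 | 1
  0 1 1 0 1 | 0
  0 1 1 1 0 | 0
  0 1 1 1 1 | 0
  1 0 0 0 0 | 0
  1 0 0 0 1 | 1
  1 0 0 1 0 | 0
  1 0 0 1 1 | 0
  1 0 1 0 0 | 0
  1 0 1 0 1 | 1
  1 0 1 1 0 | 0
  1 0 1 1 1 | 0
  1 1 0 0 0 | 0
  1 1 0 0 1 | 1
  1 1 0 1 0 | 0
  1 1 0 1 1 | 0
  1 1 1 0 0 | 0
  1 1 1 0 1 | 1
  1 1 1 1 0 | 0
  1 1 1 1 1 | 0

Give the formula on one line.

  ~d = 11001100110011001100110011001100
  (~d & e) = 01000100010001000100010001000100
  ((~d & e) & a) = 00000000000000000100010001000100
  ~e = 10101010101010101010101010101010
  ~a = 11111111111111110000000000000000
  (~a | d) = 11111111111111110011001100110011
  (~e & (~a | d)) = 10101010101010100010001000100010
  (~d & (~e & (~a | d))) = 10001000100010000000000000000000
  ((~d & (~e & (~a | d))) & c) = 00001000000010000000000000000000
  (((~d & e) & a) | ((~d & (~e & (~a | d))) & c)) = 00001000000010000100010001000100

(((~d & e) & a) | ((~d & (~e & (~a | d))) & c))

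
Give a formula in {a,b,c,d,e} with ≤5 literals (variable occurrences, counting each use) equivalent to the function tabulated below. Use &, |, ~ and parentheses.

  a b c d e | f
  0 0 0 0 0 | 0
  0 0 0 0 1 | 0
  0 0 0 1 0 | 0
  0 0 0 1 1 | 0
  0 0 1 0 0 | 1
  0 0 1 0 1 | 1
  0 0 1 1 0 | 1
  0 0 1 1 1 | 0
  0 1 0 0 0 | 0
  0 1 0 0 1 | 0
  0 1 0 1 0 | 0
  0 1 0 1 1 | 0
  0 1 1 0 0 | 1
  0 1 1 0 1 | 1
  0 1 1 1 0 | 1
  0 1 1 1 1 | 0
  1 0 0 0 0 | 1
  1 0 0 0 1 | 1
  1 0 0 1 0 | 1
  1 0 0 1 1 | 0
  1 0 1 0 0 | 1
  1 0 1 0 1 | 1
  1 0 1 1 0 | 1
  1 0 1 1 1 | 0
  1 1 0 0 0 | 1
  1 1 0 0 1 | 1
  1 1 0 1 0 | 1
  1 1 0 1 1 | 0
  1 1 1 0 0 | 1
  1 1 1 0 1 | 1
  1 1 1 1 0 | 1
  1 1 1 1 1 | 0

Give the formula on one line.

((a | c) & (~d | ~e))

  (a | c) = 00001111000011111111111111111111
  ~d = 11001100110011001100110011001100
  ~e = 10101010101010101010101010101010
  (~d | ~e) = 11101110111011101110111011101110
  ((a | c) & (~d | ~e)) = 00001110000011101110111011101110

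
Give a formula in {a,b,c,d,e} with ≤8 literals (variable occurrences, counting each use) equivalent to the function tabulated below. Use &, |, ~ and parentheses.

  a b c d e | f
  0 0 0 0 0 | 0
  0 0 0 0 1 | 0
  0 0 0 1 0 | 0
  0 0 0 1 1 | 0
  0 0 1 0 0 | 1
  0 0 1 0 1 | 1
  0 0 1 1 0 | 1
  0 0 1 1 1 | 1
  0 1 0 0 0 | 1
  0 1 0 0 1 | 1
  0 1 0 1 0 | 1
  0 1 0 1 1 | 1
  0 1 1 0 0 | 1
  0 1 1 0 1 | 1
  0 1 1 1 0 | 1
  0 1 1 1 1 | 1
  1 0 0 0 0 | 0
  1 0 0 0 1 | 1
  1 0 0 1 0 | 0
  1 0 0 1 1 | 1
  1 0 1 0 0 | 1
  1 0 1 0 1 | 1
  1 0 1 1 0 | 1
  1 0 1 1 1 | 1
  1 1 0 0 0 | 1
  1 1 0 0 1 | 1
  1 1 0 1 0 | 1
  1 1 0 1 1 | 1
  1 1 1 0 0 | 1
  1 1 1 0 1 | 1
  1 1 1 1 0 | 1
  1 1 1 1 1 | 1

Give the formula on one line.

((b | c) | (~b & (e & a)))

  (b | c) = 00001111111111110000111111111111
  ~b = 11111111000000001111111100000000
  (e & a) = 00000000000000000101010101010101
  (~b & (e & a)) = 00000000000000000101010100000000
  ((b | c) | (~b & (e & a))) = 00001111111111110101111111111111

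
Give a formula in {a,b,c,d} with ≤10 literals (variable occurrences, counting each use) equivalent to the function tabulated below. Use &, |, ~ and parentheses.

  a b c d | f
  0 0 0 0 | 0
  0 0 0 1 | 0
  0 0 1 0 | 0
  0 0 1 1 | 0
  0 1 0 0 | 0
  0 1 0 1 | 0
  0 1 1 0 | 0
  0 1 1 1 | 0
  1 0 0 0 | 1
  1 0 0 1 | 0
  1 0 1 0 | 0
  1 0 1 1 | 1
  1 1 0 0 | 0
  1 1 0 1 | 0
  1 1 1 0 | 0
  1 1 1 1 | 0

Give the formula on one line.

(((a | (b & ~c)) & (c | ~d)) & (~b & (d | ~c)))

  ~c = 1100110011001100
  (b & ~c) = 0000110000001100
  (a | (b & ~c)) = 0000110011111111
  ~d = 1010101010101010
  (c | ~d) = 1011101110111011
  ((a | (b & ~c)) & (c | ~d)) = 0000100010111011
  ~b = 1111000011110000
  (d | ~c) = 1101110111011101
  (~b & (d | ~c)) = 1101000011010000
  (((a | (b & ~c)) & (c | ~d)) & (~b & (d | ~c))) = 0000000010010000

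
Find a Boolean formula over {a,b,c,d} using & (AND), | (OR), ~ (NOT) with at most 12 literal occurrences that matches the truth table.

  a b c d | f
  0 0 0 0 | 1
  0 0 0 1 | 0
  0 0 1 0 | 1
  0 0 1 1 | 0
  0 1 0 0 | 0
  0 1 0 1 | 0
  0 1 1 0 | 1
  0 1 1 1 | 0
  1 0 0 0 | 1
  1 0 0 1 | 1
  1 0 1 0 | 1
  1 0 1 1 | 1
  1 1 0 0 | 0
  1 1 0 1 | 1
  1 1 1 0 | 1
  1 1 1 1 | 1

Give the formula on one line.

(((((d | (a | ~b)) & ~a) | (d | c)) | ~b) & (a | ~d))

  ~b = 1111000011110000
  (a | ~b) = 1111000011111111
  (d | (a | ~b)) = 1111010111111111
  ~a = 1111111100000000
  ((d | (a | ~b)) & ~a) = 1111010100000000
  (d | c) = 0111011101110111
  (((d | (a | ~b)) & ~a) | (d | c)) = 1111011101110111
  ((((d | (a | ~b)) & ~a) | (d | c)) | ~b) = 1111011111110111
  ~d = 1010101010101010
  (a | ~d) = 1010101011111111
  (((((d | (a | ~b)) & ~a) | (d | c)) | ~b) & (a | ~d)) = 1010001011110111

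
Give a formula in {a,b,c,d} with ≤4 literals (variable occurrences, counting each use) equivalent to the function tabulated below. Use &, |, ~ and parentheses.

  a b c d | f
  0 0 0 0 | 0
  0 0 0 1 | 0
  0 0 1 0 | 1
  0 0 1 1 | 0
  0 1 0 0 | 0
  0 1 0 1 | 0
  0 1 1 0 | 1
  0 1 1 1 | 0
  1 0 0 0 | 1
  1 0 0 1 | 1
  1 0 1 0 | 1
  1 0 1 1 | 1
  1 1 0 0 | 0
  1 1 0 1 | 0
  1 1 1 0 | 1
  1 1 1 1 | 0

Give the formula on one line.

  ~b = 1111000011110000
  (a & ~b) = 0000000011110000
  ~d = 1010101010101010
  (~d & c) = 0010001000100010
  ((a & ~b) | (~d & c)) = 0010001011110010

((a & ~b) | (~d & c))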